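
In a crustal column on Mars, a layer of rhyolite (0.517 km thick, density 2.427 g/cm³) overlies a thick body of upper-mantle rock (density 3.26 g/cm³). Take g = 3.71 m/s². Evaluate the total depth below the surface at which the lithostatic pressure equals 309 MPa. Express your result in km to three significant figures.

25.7 km

Pressure at base of upper layers: 2427×3.71×517 = 4.655×10^6 Pa = 4.655 MPa
Remaining pressure to be supplied by upper-mantle rock: 3.090×10^8 − 4.655×10^6 = 3.043×10^8 Pa
Additional depth in upper-mantle rock = 3.043×10^8 Pa / (3260 kg/m³ × 3.71 m/s²) = 25164 m
Total depth = 517 m + 25164 m = 25681 m
= 25.681 km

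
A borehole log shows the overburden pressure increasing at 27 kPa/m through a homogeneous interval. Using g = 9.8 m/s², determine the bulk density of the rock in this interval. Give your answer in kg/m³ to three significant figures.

2760 kg/m³

ρ = (dP/dz)/g = 27 kPa/m / 9.8 m/s² = 27000 Pa/m / 9.8 m/s² = 2755.1 kg/m³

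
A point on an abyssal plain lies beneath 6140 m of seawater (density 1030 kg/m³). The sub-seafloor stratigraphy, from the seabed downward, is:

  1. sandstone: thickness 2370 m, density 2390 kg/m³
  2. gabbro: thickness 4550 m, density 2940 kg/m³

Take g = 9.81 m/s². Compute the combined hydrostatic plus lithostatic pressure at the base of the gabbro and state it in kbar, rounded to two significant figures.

seawater: 1030 kg/m³ × 9.81 m/s² × 6140 m = 6.204×10^7 Pa = 0.6204 kbar
sandstone: 2390 kg/m³ × 9.81 m/s² × 2370 m = 5.557×10^7 Pa = 0.5557 kbar
gabbro: 2940 kg/m³ × 9.81 m/s² × 4550 m = 1.312×10^8 Pa = 1.312 kbar
Total = 0.6204 + 0.5557 + 1.312 = 2.4884 kbar

2.5 kbar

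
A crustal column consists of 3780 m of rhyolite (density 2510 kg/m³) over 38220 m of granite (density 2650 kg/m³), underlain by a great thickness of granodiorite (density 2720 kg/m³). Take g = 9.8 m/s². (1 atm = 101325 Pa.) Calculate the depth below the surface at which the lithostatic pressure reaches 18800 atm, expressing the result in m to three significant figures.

Pressure at base of upper layers: 2510×9.8×3780 + 2650×9.8×38220 = 1.086×10^9 Pa = 10714 atm
Remaining pressure to be supplied by granodiorite: 1.905×10^9 − 1.086×10^9 = 8.194×10^8 Pa
Additional depth in granodiorite = 8.194×10^8 Pa / (2720 kg/m³ × 9.8 m/s²) = 30738 m
Total depth = 42000 m + 30738 m = 72738 m

72700 m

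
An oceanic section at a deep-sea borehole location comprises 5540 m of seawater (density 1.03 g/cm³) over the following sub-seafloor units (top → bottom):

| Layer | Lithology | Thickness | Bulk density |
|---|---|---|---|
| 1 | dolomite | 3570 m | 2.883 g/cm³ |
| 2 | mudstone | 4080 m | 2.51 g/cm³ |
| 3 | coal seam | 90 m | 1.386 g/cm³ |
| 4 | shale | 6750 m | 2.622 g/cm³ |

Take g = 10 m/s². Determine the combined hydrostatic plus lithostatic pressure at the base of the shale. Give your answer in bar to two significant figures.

4400 bar

seawater: 1030 kg/m³ × 10 m/s² × 5540 m = 5.706×10^7 Pa = 570.6 bar
dolomite: 2883 kg/m³ × 10 m/s² × 3570 m = 1.029×10^8 Pa = 1029 bar
mudstone: 2510 kg/m³ × 10 m/s² × 4080 m = 1.024×10^8 Pa = 1024 bar
coal seam: 1386 kg/m³ × 10 m/s² × 90 m = 1.247×10^6 Pa = 12.47 bar
shale: 2622 kg/m³ × 10 m/s² × 6750 m = 1.770×10^8 Pa = 1770 bar
Total = 570.6 + 1029 + 1024 + 12.47 + 1770 = 4406.3 bar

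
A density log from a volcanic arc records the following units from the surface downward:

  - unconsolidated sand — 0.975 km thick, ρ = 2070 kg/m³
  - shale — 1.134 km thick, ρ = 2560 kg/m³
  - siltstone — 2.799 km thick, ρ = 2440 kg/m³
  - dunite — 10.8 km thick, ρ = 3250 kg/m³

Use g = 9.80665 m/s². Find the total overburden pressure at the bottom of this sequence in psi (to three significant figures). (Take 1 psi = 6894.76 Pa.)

66600 psi

unconsolidated sand: 2070 kg/m³ × 9.80665 m/s² × 975 m = 1.979×10^7 Pa = 2871 psi
shale: 2560 kg/m³ × 9.80665 m/s² × 1134 m = 2.847×10^7 Pa = 4129 psi
siltstone: 2440 kg/m³ × 9.80665 m/s² × 2799 m = 6.698×10^7 Pa = 9714 psi
dunite: 3250 kg/m³ × 9.80665 m/s² × 10800 m = 3.442×10^8 Pa = 49924 psi
Total = 2871 + 4129 + 9714 + 49924 = 66638 psi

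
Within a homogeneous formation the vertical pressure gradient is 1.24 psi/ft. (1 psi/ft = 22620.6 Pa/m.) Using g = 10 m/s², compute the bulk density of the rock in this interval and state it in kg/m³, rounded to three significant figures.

ρ = (dP/dz)/g = 1.24 psi/ft / 10 m/s² = 28050 Pa/m / 10 m/s² = 2805.0 kg/m³

2800 kg/m³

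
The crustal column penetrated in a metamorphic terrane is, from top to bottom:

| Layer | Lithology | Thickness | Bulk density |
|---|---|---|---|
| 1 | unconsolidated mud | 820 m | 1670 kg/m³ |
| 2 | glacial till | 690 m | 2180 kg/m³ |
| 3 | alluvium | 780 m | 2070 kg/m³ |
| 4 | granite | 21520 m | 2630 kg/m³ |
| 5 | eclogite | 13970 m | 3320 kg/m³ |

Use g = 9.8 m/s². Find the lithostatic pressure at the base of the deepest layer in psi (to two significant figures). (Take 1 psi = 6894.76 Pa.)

unconsolidated mud: 1670 kg/m³ × 9.8 m/s² × 820 m = 1.342×10^7 Pa = 1946 psi
glacial till: 2180 kg/m³ × 9.8 m/s² × 690 m = 1.474×10^7 Pa = 2138 psi
alluvium: 2070 kg/m³ × 9.8 m/s² × 780 m = 1.582×10^7 Pa = 2295 psi
granite: 2630 kg/m³ × 9.8 m/s² × 21520 m = 5.547×10^8 Pa = 80446 psi
eclogite: 3320 kg/m³ × 9.8 m/s² × 13970 m = 4.545×10^8 Pa = 65924 psi
Total = 1946 + 2138 + 2295 + 80446 + 65924 = 1.5275×10^5 psi

150000 psi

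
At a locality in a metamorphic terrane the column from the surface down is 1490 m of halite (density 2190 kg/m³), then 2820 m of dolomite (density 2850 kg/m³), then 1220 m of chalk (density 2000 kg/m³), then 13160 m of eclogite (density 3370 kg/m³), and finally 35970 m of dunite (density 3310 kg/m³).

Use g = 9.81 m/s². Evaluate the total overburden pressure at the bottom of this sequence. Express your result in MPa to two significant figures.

1700 MPa

halite: 2190 kg/m³ × 9.81 m/s² × 1490 m = 3.201×10^7 Pa = 32.01 MPa
dolomite: 2850 kg/m³ × 9.81 m/s² × 2820 m = 7.884×10^7 Pa = 78.84 MPa
chalk: 2000 kg/m³ × 9.81 m/s² × 1220 m = 2.394×10^7 Pa = 23.94 MPa
eclogite: 3370 kg/m³ × 9.81 m/s² × 13160 m = 4.351×10^8 Pa = 435.1 MPa
dunite: 3310 kg/m³ × 9.81 m/s² × 35970 m = 1.168×10^9 Pa = 1168 MPa
Total = 32.01 + 78.84 + 23.94 + 435.1 + 1168 = 1737.8 MPa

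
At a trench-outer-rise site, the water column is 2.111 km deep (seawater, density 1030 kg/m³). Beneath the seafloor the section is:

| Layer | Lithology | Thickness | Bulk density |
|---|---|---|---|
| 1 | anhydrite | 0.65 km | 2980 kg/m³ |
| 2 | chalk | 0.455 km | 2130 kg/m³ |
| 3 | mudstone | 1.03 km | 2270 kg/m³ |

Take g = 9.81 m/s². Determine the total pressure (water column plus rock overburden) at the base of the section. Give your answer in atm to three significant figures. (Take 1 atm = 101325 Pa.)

seawater: 1030 kg/m³ × 9.81 m/s² × 2111 m = 2.133×10^7 Pa = 210.5 atm
anhydrite: 2980 kg/m³ × 9.81 m/s² × 650 m = 1.900×10^7 Pa = 187.5 atm
chalk: 2130 kg/m³ × 9.81 m/s² × 455 m = 9.507×10^6 Pa = 93.83 atm
mudstone: 2270 kg/m³ × 9.81 m/s² × 1030 m = 2.294×10^7 Pa = 226.4 atm
Total = 210.5 + 187.5 + 93.83 + 226.4 = 718.25 atm

718 atm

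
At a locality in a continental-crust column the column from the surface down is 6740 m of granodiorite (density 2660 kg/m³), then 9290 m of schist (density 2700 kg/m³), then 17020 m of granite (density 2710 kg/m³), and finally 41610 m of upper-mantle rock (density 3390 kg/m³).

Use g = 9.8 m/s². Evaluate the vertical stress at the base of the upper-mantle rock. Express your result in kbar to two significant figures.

23 kbar

granodiorite: 2660 kg/m³ × 9.8 m/s² × 6740 m = 1.757×10^8 Pa = 1.757 kbar
schist: 2700 kg/m³ × 9.8 m/s² × 9290 m = 2.458×10^8 Pa = 2.458 kbar
granite: 2710 kg/m³ × 9.8 m/s² × 17020 m = 4.520×10^8 Pa = 4.520 kbar
upper-mantle rock: 3390 kg/m³ × 9.8 m/s² × 41610 m = 1.382×10^9 Pa = 13.82 kbar
Total = 1.757 + 2.458 + 4.520 + 13.82 = 22.559 kbar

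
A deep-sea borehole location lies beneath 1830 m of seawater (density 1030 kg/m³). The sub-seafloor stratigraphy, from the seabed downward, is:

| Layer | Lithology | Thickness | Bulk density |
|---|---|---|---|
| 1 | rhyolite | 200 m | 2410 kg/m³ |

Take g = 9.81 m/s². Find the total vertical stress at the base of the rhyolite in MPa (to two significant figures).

23 MPa

seawater: 1030 kg/m³ × 9.81 m/s² × 1830 m = 1.849×10^7 Pa = 18.49 MPa
rhyolite: 2410 kg/m³ × 9.81 m/s² × 200 m = 4.728×10^6 Pa = 4.728 MPa
Total = 18.49 + 4.728 = 23.219 MPa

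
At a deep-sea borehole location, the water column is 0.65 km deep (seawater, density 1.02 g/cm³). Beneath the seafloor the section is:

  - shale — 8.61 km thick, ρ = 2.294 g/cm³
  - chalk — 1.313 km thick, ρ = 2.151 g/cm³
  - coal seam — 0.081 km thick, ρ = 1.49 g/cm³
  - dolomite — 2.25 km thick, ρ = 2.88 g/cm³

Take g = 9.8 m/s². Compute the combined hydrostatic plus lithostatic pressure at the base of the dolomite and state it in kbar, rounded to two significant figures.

2.9 kbar

seawater: 1020 kg/m³ × 9.8 m/s² × 650 m = 6.497×10^6 Pa = 0.06497 kbar
shale: 2294 kg/m³ × 9.8 m/s² × 8610 m = 1.936×10^8 Pa = 1.936 kbar
chalk: 2151 kg/m³ × 9.8 m/s² × 1313 m = 2.768×10^7 Pa = 0.2768 kbar
coal seam: 1490 kg/m³ × 9.8 m/s² × 81 m = 1.183×10^6 Pa = 0.01183 kbar
dolomite: 2880 kg/m³ × 9.8 m/s² × 2250 m = 6.350×10^7 Pa = 0.6350 kbar
Total = 0.06497 + 1.936 + 0.2768 + 0.01183 + 0.6350 = 2.9243 kbar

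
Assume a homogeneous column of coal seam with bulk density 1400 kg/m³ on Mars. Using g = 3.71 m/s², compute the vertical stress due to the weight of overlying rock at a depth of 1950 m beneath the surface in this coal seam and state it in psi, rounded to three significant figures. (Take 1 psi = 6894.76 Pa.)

coal seam: 1400 kg/m³ × 3.71 m/s² × 1950 m = 1.013×10^7 Pa = 1469 psi

1470 psi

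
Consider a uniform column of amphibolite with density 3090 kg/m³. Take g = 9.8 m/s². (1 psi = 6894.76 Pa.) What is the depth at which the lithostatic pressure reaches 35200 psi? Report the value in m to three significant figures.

8010 m

h = P/(ρg) = 35200 psi / (3090 kg/m³ × 9.8 m/s²) = 2.427×10^8 Pa / 30282 Pa/m = 8014.5 m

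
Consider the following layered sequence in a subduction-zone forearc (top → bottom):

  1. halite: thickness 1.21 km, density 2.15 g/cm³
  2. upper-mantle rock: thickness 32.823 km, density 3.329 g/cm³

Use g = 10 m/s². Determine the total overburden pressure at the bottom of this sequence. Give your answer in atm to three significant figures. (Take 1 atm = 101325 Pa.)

11000 atm

halite: 2150 kg/m³ × 10 m/s² × 1210 m = 2.602×10^7 Pa = 256.7 atm
upper-mantle rock: 3329 kg/m³ × 10 m/s² × 32823 m = 1.093×10^9 Pa = 10784 atm
Total = 256.7 + 10784 = 11041 atm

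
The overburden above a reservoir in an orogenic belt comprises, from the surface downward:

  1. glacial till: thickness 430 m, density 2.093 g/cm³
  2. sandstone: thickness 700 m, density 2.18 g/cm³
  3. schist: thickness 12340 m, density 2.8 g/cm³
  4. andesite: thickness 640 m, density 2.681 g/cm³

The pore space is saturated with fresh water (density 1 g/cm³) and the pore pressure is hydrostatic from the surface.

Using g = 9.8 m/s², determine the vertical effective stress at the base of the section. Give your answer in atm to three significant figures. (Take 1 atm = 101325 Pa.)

Overburden (lithostatic) stress σ_v:
glacial till: 2093 kg/m³ × 9.8 m/s² × 430 m = 8.820×10^6 Pa = 8.820 MPa
sandstone: 2180 kg/m³ × 9.8 m/s² × 700 m = 1.495×10^7 Pa = 14.95 MPa
schist: 2800 kg/m³ × 9.8 m/s² × 12340 m = 3.386×10^8 Pa = 338.6 MPa
andesite: 2681 kg/m³ × 9.8 m/s² × 640 m = 1.682×10^7 Pa = 16.82 MPa
Total = 8.820 + 14.95 + 338.6 + 16.82 = 379.20 MPa
Pore pressure P_p = 1000 kg/m³ × 9.8 m/s² × 14110 m = 1.383×10^8 Pa = 138.3 MPa
Effective stress σ' = σ_v − P_p = 379.2 − 138.3 = 240.92 MPa = 2377.7 atm

2380 atm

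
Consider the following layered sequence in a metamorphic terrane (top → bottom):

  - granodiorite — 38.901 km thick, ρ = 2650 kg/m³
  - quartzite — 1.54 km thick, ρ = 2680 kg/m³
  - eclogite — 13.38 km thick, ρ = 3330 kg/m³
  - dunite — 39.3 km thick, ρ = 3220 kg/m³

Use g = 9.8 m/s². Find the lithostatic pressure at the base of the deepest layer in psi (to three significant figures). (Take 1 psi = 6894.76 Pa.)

396000 psi

granodiorite: 2650 kg/m³ × 9.8 m/s² × 38901 m = 1.010×10^9 Pa = 1.465×10^5 psi
quartzite: 2680 kg/m³ × 9.8 m/s² × 1540 m = 4.045×10^7 Pa = 5866 psi
eclogite: 3330 kg/m³ × 9.8 m/s² × 13380 m = 4.366×10^8 Pa = 63330 psi
dunite: 3220 kg/m³ × 9.8 m/s² × 39300 m = 1.240×10^9 Pa = 1.799×10^5 psi
Total = 1.465×10^5 + 5866 + 63330 + 1.799×10^5 = 3.9559×10^5 psi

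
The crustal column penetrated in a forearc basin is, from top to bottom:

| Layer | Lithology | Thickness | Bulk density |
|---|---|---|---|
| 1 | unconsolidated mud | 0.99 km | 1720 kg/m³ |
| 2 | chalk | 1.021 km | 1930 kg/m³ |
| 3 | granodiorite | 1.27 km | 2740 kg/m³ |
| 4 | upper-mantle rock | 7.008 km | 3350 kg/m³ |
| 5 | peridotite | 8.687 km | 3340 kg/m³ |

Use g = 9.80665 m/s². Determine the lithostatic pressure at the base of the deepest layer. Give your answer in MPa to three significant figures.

unconsolidated mud: 1720 kg/m³ × 9.80665 m/s² × 990 m = 1.670×10^7 Pa = 16.70 MPa
chalk: 1930 kg/m³ × 9.80665 m/s² × 1021 m = 1.932×10^7 Pa = 19.32 MPa
granodiorite: 2740 kg/m³ × 9.80665 m/s² × 1270 m = 3.413×10^7 Pa = 34.13 MPa
upper-mantle rock: 3350 kg/m³ × 9.80665 m/s² × 7008 m = 2.302×10^8 Pa = 230.2 MPa
peridotite: 3340 kg/m³ × 9.80665 m/s² × 8687 m = 2.845×10^8 Pa = 284.5 MPa
Total = 16.70 + 19.32 + 34.13 + 230.2 + 284.5 = 584.91 MPa

585 MPa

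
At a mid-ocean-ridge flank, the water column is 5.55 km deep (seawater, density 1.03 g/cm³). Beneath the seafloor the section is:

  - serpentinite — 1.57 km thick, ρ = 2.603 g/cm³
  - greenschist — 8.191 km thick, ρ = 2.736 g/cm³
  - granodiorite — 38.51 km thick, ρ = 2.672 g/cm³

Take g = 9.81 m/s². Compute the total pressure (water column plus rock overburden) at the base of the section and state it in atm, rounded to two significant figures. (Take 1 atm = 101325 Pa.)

13000 atm

seawater: 1030 kg/m³ × 9.81 m/s² × 5550 m = 5.608×10^7 Pa = 553.5 atm
serpentinite: 2603 kg/m³ × 9.81 m/s² × 1570 m = 4.009×10^7 Pa = 395.7 atm
greenschist: 2736 kg/m³ × 9.81 m/s² × 8191 m = 2.198×10^8 Pa = 2170 atm
granodiorite: 2672 kg/m³ × 9.81 m/s² × 38510 m = 1.009×10^9 Pa = 9962 atm
Total = 553.5 + 395.7 + 2170 + 9962 = 13081 atm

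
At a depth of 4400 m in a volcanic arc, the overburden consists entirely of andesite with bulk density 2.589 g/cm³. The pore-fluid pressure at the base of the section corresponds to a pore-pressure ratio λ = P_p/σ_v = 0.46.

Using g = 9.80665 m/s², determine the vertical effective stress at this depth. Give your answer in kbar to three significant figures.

0.603 kbar

Overburden (lithostatic) stress σ_v:
andesite: 2589 kg/m³ × 9.80665 m/s² × 4400 m = 1.117×10^8 Pa = 111.7 MPa
Pore pressure P_p = λ·σ_v = 0.46 × 111.7 MPa = 51.39 MPa
Effective stress σ' = σ_v − P_p = 111.7 − 51.39 = 60.325 MPa = 0.60325 kbar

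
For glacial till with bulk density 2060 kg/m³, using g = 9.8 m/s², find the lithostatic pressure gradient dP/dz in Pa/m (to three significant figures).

20200 Pa/m

dP/dz = ρg = 2060 kg/m³ × 9.8 m/s² = 20188 Pa/m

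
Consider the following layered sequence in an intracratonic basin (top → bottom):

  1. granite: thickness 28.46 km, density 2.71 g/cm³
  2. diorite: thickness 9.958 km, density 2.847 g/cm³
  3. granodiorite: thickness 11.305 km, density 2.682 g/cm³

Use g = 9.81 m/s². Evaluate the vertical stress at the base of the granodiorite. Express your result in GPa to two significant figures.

granite: 2710 kg/m³ × 9.81 m/s² × 28460 m = 7.566×10^8 Pa = 0.7566 GPa
diorite: 2847 kg/m³ × 9.81 m/s² × 9958 m = 2.781×10^8 Pa = 0.2781 GPa
granodiorite: 2682 kg/m³ × 9.81 m/s² × 11305 m = 2.974×10^8 Pa = 0.2974 GPa
Total = 0.7566 + 0.2781 + 0.2974 = 1.3322 GPa

1.3 GPa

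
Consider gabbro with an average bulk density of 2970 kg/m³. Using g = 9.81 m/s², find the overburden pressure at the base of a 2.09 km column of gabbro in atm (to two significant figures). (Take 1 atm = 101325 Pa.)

600 atm

gabbro: 2970 kg/m³ × 9.81 m/s² × 2090 m = 6.089×10^7 Pa = 601.0 atm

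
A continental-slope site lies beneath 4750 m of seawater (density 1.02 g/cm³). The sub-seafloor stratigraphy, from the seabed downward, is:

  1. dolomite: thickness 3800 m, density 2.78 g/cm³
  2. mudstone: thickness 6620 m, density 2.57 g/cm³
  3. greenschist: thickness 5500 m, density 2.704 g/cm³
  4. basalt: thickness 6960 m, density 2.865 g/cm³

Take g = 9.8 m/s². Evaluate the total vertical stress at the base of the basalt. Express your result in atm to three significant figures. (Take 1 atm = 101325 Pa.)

seawater: 1020 kg/m³ × 9.8 m/s² × 4750 m = 4.748×10^7 Pa = 468.6 atm
dolomite: 2780 kg/m³ × 9.8 m/s² × 3800 m = 1.035×10^8 Pa = 1022 atm
mudstone: 2570 kg/m³ × 9.8 m/s² × 6620 m = 1.667×10^8 Pa = 1646 atm
greenschist: 2704 kg/m³ × 9.8 m/s² × 5500 m = 1.457×10^8 Pa = 1438 atm
basalt: 2865 kg/m³ × 9.8 m/s² × 6960 m = 1.954×10^8 Pa = 1929 atm
Total = 468.6 + 1022 + 1646 + 1438 + 1929 = 6502.8 atm

6500 atm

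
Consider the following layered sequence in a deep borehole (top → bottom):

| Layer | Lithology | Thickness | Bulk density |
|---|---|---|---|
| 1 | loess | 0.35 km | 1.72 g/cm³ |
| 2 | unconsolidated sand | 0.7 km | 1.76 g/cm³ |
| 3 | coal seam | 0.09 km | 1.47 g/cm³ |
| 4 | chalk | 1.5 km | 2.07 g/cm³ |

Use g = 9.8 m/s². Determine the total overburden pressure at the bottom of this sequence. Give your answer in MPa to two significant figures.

50 MPa

loess: 1720 kg/m³ × 9.8 m/s² × 350 m = 5.900×10^6 Pa = 5.900 MPa
unconsolidated sand: 1760 kg/m³ × 9.8 m/s² × 700 m = 1.207×10^7 Pa = 12.07 MPa
coal seam: 1470 kg/m³ × 9.8 m/s² × 90 m = 1.297×10^6 Pa = 1.297 MPa
chalk: 2070 kg/m³ × 9.8 m/s² × 1500 m = 3.043×10^7 Pa = 30.43 MPa
Total = 5.900 + 12.07 + 1.297 + 30.43 = 49.699 MPa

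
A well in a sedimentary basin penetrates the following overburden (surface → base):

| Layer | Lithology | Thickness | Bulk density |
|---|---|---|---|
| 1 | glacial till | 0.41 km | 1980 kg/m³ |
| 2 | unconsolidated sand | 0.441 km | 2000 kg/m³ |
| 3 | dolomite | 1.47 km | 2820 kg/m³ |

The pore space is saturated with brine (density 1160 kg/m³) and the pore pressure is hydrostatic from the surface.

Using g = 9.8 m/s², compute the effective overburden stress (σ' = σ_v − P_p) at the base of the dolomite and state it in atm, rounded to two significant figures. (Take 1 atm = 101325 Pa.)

300 atm

Overburden (lithostatic) stress σ_v:
glacial till: 1980 kg/m³ × 9.8 m/s² × 410 m = 7.956×10^6 Pa = 7.956 MPa
unconsolidated sand: 2000 kg/m³ × 9.8 m/s² × 441 m = 8.644×10^6 Pa = 8.644 MPa
dolomite: 2820 kg/m³ × 9.8 m/s² × 1470 m = 4.062×10^7 Pa = 40.62 MPa
Total = 7.956 + 8.644 + 40.62 = 57.224 MPa
Pore pressure P_p = 1160 kg/m³ × 9.8 m/s² × 2321 m = 2.639×10^7 Pa = 26.39 MPa
Effective stress σ' = σ_v − P_p = 57.22 − 26.39 = 30.839 MPa = 304.36 atm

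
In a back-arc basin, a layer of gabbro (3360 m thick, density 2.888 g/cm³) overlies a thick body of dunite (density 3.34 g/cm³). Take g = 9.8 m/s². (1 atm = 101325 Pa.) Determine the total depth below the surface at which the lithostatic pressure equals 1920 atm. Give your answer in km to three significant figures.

Pressure at base of upper layers: 2888×9.8×3360 = 9.510×10^7 Pa = 938.5 atm
Remaining pressure to be supplied by dunite: 1.945×10^8 − 9.510×10^7 = 9.945×10^7 Pa
Additional depth in dunite = 9.945×10^7 Pa / (3340 kg/m³ × 9.8 m/s²) = 3038.2 m
Total depth = 3360 m + 3038.2 m = 6398.2 m
= 6.3982 km

6.40 km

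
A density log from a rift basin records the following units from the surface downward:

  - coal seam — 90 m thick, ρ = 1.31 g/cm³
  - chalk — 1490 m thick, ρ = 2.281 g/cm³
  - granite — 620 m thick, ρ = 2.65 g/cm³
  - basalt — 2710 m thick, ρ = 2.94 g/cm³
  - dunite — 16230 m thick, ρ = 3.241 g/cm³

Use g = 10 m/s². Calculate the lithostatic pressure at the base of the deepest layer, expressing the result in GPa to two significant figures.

coal seam: 1310 kg/m³ × 10 m/s² × 90 m = 1.179×10^6 Pa = 1.179×10^-3 GPa
chalk: 2281 kg/m³ × 10 m/s² × 1490 m = 3.399×10^7 Pa = 0.03399 GPa
granite: 2650 kg/m³ × 10 m/s² × 620 m = 1.643×10^7 Pa = 0.01643 GPa
basalt: 2940 kg/m³ × 10 m/s² × 2710 m = 7.967×10^7 Pa = 0.07967 GPa
dunite: 3241 kg/m³ × 10 m/s² × 16230 m = 5.260×10^8 Pa = 0.5260 GPa
Total = 1.179×10^-3 + 0.03399 + 0.01643 + 0.07967 + 0.5260 = 0.65728 GPa

0.66 GPa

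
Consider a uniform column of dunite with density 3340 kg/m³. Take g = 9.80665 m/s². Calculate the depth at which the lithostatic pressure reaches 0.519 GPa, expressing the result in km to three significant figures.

15.8 km

h = P/(ρg) = 0.519 GPa / (3340 kg/m³ × 9.80665 m/s²) = 5.190×10^8 Pa / 32754 Pa/m = 15845 m
= 15.845 km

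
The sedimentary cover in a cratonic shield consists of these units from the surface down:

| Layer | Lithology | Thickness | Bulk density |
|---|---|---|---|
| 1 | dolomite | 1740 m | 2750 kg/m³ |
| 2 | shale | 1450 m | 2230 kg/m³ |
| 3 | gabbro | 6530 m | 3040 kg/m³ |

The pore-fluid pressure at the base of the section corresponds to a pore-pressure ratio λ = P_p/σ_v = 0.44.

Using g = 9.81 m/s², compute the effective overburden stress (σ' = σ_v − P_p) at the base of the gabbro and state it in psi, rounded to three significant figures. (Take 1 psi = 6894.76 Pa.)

22200 psi

Overburden (lithostatic) stress σ_v:
dolomite: 2750 kg/m³ × 9.81 m/s² × 1740 m = 4.694×10^7 Pa = 46.94 MPa
shale: 2230 kg/m³ × 9.81 m/s² × 1450 m = 3.172×10^7 Pa = 31.72 MPa
gabbro: 3040 kg/m³ × 9.81 m/s² × 6530 m = 1.947×10^8 Pa = 194.7 MPa
Total = 46.94 + 31.72 + 194.7 = 273.40 MPa
Pore pressure P_p = λ·σ_v = 0.44 × 273.4 MPa = 120.3 MPa
Effective stress σ' = σ_v − P_p = 273.4 − 120.3 = 153.10 MPa = 22206 psi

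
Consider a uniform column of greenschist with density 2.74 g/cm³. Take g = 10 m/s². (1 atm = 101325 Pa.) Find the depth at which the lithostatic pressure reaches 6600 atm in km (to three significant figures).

h = P/(ρg) = 6600 atm / (2740 kg/m³ × 10 m/s²) = 6.687×10^8 Pa / 27400 Pa/m = 24407 m
= 24.407 km

24.4 km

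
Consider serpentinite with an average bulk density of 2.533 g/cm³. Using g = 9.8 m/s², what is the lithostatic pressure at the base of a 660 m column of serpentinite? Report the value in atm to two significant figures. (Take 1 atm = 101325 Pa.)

160 atm

serpentinite: 2533 kg/m³ × 9.8 m/s² × 660 m = 1.638×10^7 Pa = 161.7 atm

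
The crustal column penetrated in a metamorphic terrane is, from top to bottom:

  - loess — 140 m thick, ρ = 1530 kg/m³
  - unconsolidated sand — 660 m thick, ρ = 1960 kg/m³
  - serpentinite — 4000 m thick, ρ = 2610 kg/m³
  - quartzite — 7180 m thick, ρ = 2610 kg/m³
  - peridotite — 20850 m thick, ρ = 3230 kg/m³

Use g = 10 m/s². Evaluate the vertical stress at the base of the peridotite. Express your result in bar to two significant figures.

9800 bar

loess: 1530 kg/m³ × 10 m/s² × 140 m = 2.142×10^6 Pa = 21.42 bar
unconsolidated sand: 1960 kg/m³ × 10 m/s² × 660 m = 1.294×10^7 Pa = 129.4 bar
serpentinite: 2610 kg/m³ × 10 m/s² × 4000 m = 1.044×10^8 Pa = 1044 bar
quartzite: 2610 kg/m³ × 10 m/s² × 7180 m = 1.874×10^8 Pa = 1874 bar
peridotite: 3230 kg/m³ × 10 m/s² × 20850 m = 6.735×10^8 Pa = 6735 bar
Total = 21.42 + 129.4 + 1044 + 1874 + 6735 = 9803.3 bar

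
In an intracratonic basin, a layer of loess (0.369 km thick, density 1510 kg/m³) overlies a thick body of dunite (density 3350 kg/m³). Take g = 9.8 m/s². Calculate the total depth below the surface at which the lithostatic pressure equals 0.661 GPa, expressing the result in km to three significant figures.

Pressure at base of upper layers: 1510×9.8×369 = 5.460×10^6 Pa = 5.460×10^-3 GPa
Remaining pressure to be supplied by dunite: 6.610×10^8 − 5.460×10^6 = 6.555×10^8 Pa
Additional depth in dunite = 6.555×10^8 Pa / (3350 kg/m³ × 9.8 m/s²) = 19968 m
Total depth = 369 m + 19968 m = 20337 m
= 20.337 km

20.3 km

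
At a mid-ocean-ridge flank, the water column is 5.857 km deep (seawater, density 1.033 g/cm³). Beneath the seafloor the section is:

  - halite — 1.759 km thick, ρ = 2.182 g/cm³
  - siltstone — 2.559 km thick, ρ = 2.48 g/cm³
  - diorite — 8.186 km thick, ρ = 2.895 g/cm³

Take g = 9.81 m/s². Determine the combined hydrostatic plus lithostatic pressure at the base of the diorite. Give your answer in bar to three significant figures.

seawater: 1033 kg/m³ × 9.81 m/s² × 5857 m = 5.935×10^7 Pa = 593.5 bar
halite: 2182 kg/m³ × 9.81 m/s² × 1759 m = 3.765×10^7 Pa = 376.5 bar
siltstone: 2480 kg/m³ × 9.81 m/s² × 2559 m = 6.226×10^7 Pa = 622.6 bar
diorite: 2895 kg/m³ × 9.81 m/s² × 8186 m = 2.325×10^8 Pa = 2325 bar
Total = 593.5 + 376.5 + 622.6 + 2325 = 3917.4 bar

3920 bar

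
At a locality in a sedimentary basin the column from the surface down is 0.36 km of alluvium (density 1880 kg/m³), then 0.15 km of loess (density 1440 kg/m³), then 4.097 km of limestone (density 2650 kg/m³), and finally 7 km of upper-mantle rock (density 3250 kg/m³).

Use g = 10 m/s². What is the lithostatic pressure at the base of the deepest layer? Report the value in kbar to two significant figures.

3.4 kbar

alluvium: 1880 kg/m³ × 10 m/s² × 360 m = 6.768×10^6 Pa = 0.06768 kbar
loess: 1440 kg/m³ × 10 m/s² × 150 m = 2.160×10^6 Pa = 0.02160 kbar
limestone: 2650 kg/m³ × 10 m/s² × 4097 m = 1.086×10^8 Pa = 1.086 kbar
upper-mantle rock: 3250 kg/m³ × 10 m/s² × 7000 m = 2.275×10^8 Pa = 2.275 kbar
Total = 0.06768 + 0.02160 + 1.086 + 2.275 = 3.4500 kbar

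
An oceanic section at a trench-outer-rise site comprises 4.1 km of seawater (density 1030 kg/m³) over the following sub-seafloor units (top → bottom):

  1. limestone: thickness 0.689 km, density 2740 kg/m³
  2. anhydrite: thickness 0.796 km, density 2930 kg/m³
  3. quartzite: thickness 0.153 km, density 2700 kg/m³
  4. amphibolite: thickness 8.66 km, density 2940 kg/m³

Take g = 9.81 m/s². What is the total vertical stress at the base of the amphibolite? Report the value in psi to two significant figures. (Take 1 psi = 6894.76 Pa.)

49000 psi

seawater: 1030 kg/m³ × 9.81 m/s² × 4100 m = 4.143×10^7 Pa = 6009 psi
limestone: 2740 kg/m³ × 9.81 m/s² × 689 m = 1.852×10^7 Pa = 2686 psi
anhydrite: 2930 kg/m³ × 9.81 m/s² × 796 m = 2.288×10^7 Pa = 3318 psi
quartzite: 2700 kg/m³ × 9.81 m/s² × 153 m = 4.053×10^6 Pa = 587.8 psi
amphibolite: 2940 kg/m³ × 9.81 m/s² × 8660 m = 2.498×10^8 Pa = 36226 psi
Total = 6009 + 2686 + 3318 + 587.8 + 36226 = 48826 psi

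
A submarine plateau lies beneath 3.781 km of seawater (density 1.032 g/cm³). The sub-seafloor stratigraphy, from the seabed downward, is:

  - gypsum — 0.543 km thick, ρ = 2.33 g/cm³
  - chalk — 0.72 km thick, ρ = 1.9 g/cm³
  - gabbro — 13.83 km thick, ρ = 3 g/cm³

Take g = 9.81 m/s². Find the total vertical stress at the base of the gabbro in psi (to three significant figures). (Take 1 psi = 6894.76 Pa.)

seawater: 1032 kg/m³ × 9.81 m/s² × 3781 m = 3.828×10^7 Pa = 5552 psi
gypsum: 2330 kg/m³ × 9.81 m/s² × 543 m = 1.241×10^7 Pa = 1800 psi
chalk: 1900 kg/m³ × 9.81 m/s² × 720 m = 1.342×10^7 Pa = 1946 psi
gabbro: 3000 kg/m³ × 9.81 m/s² × 13830 m = 4.070×10^8 Pa = 59033 psi
Total = 5552 + 1800 + 1946 + 59033 = 68331 psi

68300 psi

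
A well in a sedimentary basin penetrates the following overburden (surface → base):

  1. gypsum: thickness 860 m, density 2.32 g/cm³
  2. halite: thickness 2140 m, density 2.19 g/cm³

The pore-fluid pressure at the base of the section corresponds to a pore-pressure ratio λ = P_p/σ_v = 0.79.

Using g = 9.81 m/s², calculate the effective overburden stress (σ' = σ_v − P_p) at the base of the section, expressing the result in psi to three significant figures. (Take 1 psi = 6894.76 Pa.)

Overburden (lithostatic) stress σ_v:
gypsum: 2320 kg/m³ × 9.81 m/s² × 860 m = 1.957×10^7 Pa = 19.57 MPa
halite: 2190 kg/m³ × 9.81 m/s² × 2140 m = 4.598×10^7 Pa = 45.98 MPa
Total = 19.57 + 45.98 = 65.548 MPa
Pore pressure P_p = λ·σ_v = 0.79 × 65.55 MPa = 51.78 MPa
Effective stress σ' = σ_v − P_p = 65.55 − 51.78 = 13.765 MPa = 1996.5 psi

2000 psi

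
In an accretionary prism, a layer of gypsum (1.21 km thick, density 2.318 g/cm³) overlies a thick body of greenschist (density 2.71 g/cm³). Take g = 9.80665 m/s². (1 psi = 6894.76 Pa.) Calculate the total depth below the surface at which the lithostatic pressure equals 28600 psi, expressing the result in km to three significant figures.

Pressure at base of upper layers: 2318×9.80665×1210 = 2.751×10^7 Pa = 3989 psi
Remaining pressure to be supplied by greenschist: 1.972×10^8 − 2.751×10^7 = 1.697×10^8 Pa
Additional depth in greenschist = 1.697×10^8 Pa / (2710 kg/m³ × 9.80665 m/s²) = 6384.9 m
Total depth = 1210 m + 6384.9 m = 7594.9 m
= 7.5949 km

7.59 km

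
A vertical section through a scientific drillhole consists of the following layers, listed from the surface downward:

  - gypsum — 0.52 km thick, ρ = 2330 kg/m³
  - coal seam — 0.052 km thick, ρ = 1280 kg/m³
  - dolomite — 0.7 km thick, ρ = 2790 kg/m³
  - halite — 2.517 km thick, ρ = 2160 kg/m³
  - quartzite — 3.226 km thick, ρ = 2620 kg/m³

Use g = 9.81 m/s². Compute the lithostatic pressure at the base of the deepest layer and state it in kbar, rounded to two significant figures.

gypsum: 2330 kg/m³ × 9.81 m/s² × 520 m = 1.189×10^7 Pa = 0.1189 kbar
coal seam: 1280 kg/m³ × 9.81 m/s² × 52 m = 6.530×10^5 Pa = 6.530×10^-3 kbar
dolomite: 2790 kg/m³ × 9.81 m/s² × 700 m = 1.916×10^7 Pa = 0.1916 kbar
halite: 2160 kg/m³ × 9.81 m/s² × 2517 m = 5.333×10^7 Pa = 0.5333 kbar
quartzite: 2620 kg/m³ × 9.81 m/s² × 3226 m = 8.292×10^7 Pa = 0.8292 kbar
Total = 0.1189 + 6.530×10^-3 + 0.1916 + 0.5333 + 0.8292 = 1.6795 kbar

1.7 kbar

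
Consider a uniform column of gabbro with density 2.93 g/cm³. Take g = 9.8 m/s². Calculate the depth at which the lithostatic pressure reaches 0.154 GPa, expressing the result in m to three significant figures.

5360 m

h = P/(ρg) = 0.154 GPa / (2930 kg/m³ × 9.8 m/s²) = 1.540×10^8 Pa / 28714 Pa/m = 5363.2 m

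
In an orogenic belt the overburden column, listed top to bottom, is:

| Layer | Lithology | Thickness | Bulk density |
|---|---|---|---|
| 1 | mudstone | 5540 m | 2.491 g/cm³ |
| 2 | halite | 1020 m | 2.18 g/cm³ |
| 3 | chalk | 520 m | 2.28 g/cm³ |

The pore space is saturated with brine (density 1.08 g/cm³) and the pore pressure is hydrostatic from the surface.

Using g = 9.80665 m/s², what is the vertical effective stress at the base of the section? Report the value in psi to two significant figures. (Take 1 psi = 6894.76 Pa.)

14000 psi

Overburden (lithostatic) stress σ_v:
mudstone: 2491 kg/m³ × 9.80665 m/s² × 5540 m = 1.353×10^8 Pa = 135.3 MPa
halite: 2180 kg/m³ × 9.80665 m/s² × 1020 m = 2.181×10^7 Pa = 21.81 MPa
chalk: 2280 kg/m³ × 9.80665 m/s² × 520 m = 1.163×10^7 Pa = 11.63 MPa
Total = 135.3 + 21.81 + 11.63 = 168.77 MPa
Pore pressure P_p = 1080 kg/m³ × 9.80665 m/s² × 7080 m = 7.499×10^7 Pa = 74.99 MPa
Effective stress σ' = σ_v − P_p = 168.8 − 74.99 = 93.780 MPa = 13602 psi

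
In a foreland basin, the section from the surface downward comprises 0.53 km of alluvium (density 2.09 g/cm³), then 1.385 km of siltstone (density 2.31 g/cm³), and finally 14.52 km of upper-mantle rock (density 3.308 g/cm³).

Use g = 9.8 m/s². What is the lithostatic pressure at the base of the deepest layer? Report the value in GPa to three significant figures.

0.513 GPa

alluvium: 2090 kg/m³ × 9.8 m/s² × 530 m = 1.086×10^7 Pa = 0.01086 GPa
siltstone: 2310 kg/m³ × 9.8 m/s² × 1385 m = 3.135×10^7 Pa = 0.03135 GPa
upper-mantle rock: 3308 kg/m³ × 9.8 m/s² × 14520 m = 4.707×10^8 Pa = 0.4707 GPa
Total = 0.01086 + 0.03135 + 0.4707 = 0.51292 GPa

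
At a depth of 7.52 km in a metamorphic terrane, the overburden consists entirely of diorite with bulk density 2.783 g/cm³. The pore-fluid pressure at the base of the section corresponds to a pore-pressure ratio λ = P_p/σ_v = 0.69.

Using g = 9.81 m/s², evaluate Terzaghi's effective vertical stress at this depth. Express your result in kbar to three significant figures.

0.636 kbar

Overburden (lithostatic) stress σ_v:
diorite: 2783 kg/m³ × 9.81 m/s² × 7520 m = 2.053×10^8 Pa = 205.3 MPa
Pore pressure P_p = λ·σ_v = 0.69 × 205.3 MPa = 141.7 MPa
Effective stress σ' = σ_v − P_p = 205.3 − 141.7 = 63.645 MPa = 0.63645 kbar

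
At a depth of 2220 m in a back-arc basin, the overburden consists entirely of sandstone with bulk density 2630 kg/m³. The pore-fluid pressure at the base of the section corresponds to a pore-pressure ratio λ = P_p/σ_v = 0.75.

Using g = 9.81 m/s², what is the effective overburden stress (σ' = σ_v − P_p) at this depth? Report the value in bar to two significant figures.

Overburden (lithostatic) stress σ_v:
sandstone: 2630 kg/m³ × 9.81 m/s² × 2220 m = 5.728×10^7 Pa = 57.28 MPa
Pore pressure P_p = λ·σ_v = 0.75 × 57.28 MPa = 42.96 MPa
Effective stress σ' = σ_v − P_p = 57.28 − 42.96 = 14.319 MPa = 143.19 bar

140 bar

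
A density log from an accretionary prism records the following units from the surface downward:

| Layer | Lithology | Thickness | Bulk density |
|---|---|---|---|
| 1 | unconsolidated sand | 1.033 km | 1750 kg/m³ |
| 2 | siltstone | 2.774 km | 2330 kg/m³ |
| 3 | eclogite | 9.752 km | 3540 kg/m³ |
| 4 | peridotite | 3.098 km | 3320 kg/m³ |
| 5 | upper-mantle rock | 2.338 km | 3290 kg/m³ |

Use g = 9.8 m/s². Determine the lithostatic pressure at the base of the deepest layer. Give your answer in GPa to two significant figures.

unconsolidated sand: 1750 kg/m³ × 9.8 m/s² × 1033 m = 1.772×10^7 Pa = 0.01772 GPa
siltstone: 2330 kg/m³ × 9.8 m/s² × 2774 m = 6.334×10^7 Pa = 0.06334 GPa
eclogite: 3540 kg/m³ × 9.8 m/s² × 9752 m = 3.383×10^8 Pa = 0.3383 GPa
peridotite: 3320 kg/m³ × 9.8 m/s² × 3098 m = 1.008×10^8 Pa = 0.1008 GPa
upper-mantle rock: 3290 kg/m³ × 9.8 m/s² × 2338 m = 7.538×10^7 Pa = 0.07538 GPa
Total = 0.01772 + 0.06334 + 0.3383 + 0.1008 + 0.07538 = 0.59555 GPa

0.60 GPa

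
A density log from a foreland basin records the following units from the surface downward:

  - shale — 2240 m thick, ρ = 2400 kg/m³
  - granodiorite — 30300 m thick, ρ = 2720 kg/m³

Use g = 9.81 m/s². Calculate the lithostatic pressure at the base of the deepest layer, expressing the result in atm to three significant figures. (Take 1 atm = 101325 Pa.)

shale: 2400 kg/m³ × 9.81 m/s² × 2240 m = 5.274×10^7 Pa = 520.5 atm
granodiorite: 2720 kg/m³ × 9.81 m/s² × 30300 m = 8.085×10^8 Pa = 7979 atm
Total = 520.5 + 7979 = 8499.8 atm

8500 atm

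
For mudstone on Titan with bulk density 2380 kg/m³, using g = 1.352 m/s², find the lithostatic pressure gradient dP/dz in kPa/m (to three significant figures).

3.22 kPa/m

dP/dz = ρg = 2380 kg/m³ × 1.352 m/s² = 3217.8 Pa/m
= 3217.8 Pa/m × (1 kPa/m / 1000.0 Pa/m) = 3.2178 kPa/m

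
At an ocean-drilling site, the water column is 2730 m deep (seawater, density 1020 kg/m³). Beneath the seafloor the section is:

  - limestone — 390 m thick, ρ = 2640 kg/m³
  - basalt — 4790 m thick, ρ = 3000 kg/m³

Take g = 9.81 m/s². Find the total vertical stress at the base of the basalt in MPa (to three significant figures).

seawater: 1020 kg/m³ × 9.81 m/s² × 2730 m = 2.732×10^7 Pa = 27.32 MPa
limestone: 2640 kg/m³ × 9.81 m/s² × 390 m = 1.010×10^7 Pa = 10.10 MPa
basalt: 3000 kg/m³ × 9.81 m/s² × 4790 m = 1.410×10^8 Pa = 141.0 MPa
Total = 27.32 + 10.10 + 141.0 = 178.39 MPa

178 MPa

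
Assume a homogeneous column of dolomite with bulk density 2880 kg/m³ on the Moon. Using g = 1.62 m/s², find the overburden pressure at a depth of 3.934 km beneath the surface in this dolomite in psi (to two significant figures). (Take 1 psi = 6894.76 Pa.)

dolomite: 2880 kg/m³ × 1.62 m/s² × 3934 m = 1.835×10^7 Pa = 2662 psi

2700 psi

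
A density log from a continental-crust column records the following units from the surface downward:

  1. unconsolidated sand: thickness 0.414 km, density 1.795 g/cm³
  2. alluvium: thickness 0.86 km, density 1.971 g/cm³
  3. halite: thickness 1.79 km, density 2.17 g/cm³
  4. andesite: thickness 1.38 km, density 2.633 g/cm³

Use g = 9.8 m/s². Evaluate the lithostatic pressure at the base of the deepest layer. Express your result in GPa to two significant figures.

0.098 GPa

unconsolidated sand: 1795 kg/m³ × 9.8 m/s² × 414 m = 7.283×10^6 Pa = 7.283×10^-3 GPa
alluvium: 1971 kg/m³ × 9.8 m/s² × 860 m = 1.661×10^7 Pa = 0.01661 GPa
halite: 2170 kg/m³ × 9.8 m/s² × 1790 m = 3.807×10^7 Pa = 0.03807 GPa
andesite: 2633 kg/m³ × 9.8 m/s² × 1380 m = 3.561×10^7 Pa = 0.03561 GPa
Total = 7.283×10^-3 + 0.01661 + 0.03807 + 0.03561 = 0.097569 GPa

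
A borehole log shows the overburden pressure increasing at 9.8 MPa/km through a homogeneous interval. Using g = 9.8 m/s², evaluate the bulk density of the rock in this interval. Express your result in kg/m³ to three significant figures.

1000 kg/m³

ρ = (dP/dz)/g = 9.8 MPa/km / 9.8 m/s² = 9800.0 Pa/m / 9.8 m/s² = 1000.0 kg/m³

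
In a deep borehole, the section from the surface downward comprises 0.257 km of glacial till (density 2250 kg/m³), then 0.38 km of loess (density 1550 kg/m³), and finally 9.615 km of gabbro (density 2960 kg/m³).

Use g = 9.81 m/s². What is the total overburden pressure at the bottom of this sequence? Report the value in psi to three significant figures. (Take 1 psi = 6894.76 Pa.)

42200 psi

glacial till: 2250 kg/m³ × 9.81 m/s² × 257 m = 5.673×10^6 Pa = 822.7 psi
loess: 1550 kg/m³ × 9.81 m/s² × 380 m = 5.778×10^6 Pa = 838.0 psi
gabbro: 2960 kg/m³ × 9.81 m/s² × 9615 m = 2.792×10^8 Pa = 40494 psi
Total = 822.7 + 838.0 + 40494 = 42155 psi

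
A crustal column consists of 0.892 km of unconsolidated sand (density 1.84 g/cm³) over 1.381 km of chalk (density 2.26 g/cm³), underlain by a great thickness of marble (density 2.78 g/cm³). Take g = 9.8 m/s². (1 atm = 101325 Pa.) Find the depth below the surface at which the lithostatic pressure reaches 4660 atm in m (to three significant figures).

Pressure at base of upper layers: 1840×9.8×892 + 2260×9.8×1381 = 4.667×10^7 Pa = 460.6 atm
Remaining pressure to be supplied by marble: 4.722×10^8 − 4.667×10^7 = 4.255×10^8 Pa
Additional depth in marble = 4.255×10^8 Pa / (2780 kg/m³ × 9.8 m/s²) = 15618 m
Total depth = 2273 m + 15618 m = 17891 m

17900 m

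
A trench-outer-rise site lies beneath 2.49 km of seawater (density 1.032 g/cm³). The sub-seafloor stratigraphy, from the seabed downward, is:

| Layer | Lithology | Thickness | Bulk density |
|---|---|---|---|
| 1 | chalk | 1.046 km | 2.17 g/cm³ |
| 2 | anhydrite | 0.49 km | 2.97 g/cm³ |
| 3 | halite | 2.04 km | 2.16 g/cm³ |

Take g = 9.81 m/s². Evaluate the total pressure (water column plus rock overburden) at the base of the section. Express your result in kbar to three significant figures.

1.05 kbar

seawater: 1032 kg/m³ × 9.81 m/s² × 2490 m = 2.521×10^7 Pa = 0.2521 kbar
chalk: 2170 kg/m³ × 9.81 m/s² × 1046 m = 2.227×10^7 Pa = 0.2227 kbar
anhydrite: 2970 kg/m³ × 9.81 m/s² × 490 m = 1.428×10^7 Pa = 0.1428 kbar
halite: 2160 kg/m³ × 9.81 m/s² × 2040 m = 4.323×10^7 Pa = 0.4323 kbar
Total = 0.2521 + 0.2227 + 0.1428 + 0.4323 = 1.0498 kbar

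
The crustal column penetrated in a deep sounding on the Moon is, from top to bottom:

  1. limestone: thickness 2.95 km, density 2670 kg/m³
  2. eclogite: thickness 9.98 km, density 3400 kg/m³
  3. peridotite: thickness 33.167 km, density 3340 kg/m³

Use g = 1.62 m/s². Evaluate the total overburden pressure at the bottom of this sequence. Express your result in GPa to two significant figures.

0.25 GPa

limestone: 2670 kg/m³ × 1.62 m/s² × 2950 m = 1.276×10^7 Pa = 0.01276 GPa
eclogite: 3400 kg/m³ × 1.62 m/s² × 9980 m = 5.497×10^7 Pa = 0.05497 GPa
peridotite: 3340 kg/m³ × 1.62 m/s² × 33167 m = 1.795×10^8 Pa = 0.1795 GPa
Total = 0.01276 + 0.05497 + 0.1795 = 0.24719 GPa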